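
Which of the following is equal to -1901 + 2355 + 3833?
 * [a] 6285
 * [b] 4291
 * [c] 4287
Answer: c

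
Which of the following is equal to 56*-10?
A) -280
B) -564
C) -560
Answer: C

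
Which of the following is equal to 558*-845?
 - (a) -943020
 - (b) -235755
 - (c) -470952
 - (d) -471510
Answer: d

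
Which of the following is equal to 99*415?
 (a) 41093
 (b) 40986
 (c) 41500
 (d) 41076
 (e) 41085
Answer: e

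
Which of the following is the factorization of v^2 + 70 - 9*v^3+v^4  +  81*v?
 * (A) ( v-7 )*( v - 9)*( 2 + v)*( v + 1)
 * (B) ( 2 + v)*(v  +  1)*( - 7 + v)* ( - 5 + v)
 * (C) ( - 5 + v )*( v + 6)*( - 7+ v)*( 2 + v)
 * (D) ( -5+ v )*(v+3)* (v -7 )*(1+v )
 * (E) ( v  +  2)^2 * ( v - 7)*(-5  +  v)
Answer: B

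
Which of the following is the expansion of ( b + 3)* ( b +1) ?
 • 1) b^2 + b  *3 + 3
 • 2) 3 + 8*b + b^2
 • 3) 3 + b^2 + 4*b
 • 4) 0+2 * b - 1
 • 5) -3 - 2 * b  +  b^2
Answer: 3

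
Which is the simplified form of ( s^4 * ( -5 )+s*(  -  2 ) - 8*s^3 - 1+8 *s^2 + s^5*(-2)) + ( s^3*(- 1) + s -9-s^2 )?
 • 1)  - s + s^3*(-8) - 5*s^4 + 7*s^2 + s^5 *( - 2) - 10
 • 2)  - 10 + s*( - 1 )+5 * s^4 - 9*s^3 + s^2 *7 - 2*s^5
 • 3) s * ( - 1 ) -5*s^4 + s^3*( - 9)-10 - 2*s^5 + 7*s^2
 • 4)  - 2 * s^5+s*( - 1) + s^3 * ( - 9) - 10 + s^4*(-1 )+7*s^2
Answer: 3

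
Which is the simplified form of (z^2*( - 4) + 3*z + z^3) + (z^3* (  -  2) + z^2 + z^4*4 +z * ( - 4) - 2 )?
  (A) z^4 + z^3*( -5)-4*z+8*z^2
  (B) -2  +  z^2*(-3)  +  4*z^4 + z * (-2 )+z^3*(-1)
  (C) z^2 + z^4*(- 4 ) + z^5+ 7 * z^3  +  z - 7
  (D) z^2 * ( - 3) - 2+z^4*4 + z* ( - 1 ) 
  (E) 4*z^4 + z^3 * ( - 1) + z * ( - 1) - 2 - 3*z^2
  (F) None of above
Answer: E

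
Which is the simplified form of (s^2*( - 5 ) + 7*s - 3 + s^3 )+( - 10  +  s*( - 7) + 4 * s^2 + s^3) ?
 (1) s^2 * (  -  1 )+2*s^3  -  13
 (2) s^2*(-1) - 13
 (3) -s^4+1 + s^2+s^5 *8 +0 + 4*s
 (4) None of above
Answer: 1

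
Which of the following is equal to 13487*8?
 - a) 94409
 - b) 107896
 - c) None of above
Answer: b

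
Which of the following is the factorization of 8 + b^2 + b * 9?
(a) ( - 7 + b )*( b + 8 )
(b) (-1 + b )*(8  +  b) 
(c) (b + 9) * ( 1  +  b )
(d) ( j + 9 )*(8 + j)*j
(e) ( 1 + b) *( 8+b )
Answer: e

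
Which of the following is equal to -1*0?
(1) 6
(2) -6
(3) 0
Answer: 3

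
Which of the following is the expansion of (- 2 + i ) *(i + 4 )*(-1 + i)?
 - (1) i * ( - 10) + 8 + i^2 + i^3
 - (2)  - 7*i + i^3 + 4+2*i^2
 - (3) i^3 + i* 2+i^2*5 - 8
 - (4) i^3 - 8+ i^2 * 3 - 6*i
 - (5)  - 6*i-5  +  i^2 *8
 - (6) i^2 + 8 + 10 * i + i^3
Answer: 1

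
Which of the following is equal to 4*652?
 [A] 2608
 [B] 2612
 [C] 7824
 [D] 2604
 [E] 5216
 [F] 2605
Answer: A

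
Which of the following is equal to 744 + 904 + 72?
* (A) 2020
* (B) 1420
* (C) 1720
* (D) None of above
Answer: C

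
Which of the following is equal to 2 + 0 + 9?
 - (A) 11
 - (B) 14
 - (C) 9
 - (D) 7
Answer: A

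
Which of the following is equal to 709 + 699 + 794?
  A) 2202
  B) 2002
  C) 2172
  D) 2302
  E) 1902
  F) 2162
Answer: A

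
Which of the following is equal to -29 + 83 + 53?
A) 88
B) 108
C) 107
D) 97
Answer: C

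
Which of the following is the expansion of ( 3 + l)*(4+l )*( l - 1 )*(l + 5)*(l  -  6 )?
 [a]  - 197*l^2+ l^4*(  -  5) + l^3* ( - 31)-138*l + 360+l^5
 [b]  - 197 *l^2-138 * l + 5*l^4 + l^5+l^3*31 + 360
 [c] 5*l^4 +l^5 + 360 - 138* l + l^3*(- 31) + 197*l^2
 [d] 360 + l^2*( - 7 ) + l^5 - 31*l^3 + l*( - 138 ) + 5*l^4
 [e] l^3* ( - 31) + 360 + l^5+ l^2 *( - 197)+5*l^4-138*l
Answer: e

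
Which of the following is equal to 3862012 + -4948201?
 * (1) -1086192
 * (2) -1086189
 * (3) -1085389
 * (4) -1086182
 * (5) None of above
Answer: 2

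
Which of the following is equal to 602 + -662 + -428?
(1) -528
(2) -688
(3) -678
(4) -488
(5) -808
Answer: 4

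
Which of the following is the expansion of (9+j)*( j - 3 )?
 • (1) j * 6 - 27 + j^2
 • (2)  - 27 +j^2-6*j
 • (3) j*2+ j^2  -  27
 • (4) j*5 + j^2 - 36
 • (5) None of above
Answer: 1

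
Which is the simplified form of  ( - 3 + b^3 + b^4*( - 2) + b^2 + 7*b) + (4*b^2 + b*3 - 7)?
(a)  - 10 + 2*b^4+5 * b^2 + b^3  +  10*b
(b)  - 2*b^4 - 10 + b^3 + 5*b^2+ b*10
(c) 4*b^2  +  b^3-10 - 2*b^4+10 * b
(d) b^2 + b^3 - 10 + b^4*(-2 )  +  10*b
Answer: b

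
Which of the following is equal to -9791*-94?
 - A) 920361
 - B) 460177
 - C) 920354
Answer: C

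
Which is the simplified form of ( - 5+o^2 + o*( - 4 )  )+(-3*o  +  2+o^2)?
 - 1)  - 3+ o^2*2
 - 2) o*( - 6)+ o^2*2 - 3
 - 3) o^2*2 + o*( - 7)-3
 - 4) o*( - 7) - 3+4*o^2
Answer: 3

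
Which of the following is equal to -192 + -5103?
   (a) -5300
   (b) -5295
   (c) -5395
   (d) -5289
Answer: b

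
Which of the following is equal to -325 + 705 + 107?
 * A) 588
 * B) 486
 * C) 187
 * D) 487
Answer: D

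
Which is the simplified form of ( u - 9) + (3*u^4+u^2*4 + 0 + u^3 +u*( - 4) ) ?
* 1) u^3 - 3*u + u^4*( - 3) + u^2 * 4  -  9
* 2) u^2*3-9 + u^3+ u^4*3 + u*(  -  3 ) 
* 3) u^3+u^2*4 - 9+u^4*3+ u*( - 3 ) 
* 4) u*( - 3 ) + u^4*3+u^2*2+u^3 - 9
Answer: 3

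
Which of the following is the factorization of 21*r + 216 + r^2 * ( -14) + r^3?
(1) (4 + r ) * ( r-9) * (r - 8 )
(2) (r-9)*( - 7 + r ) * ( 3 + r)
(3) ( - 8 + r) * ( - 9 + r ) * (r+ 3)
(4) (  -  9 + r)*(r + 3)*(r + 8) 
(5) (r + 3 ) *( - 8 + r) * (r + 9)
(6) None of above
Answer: 3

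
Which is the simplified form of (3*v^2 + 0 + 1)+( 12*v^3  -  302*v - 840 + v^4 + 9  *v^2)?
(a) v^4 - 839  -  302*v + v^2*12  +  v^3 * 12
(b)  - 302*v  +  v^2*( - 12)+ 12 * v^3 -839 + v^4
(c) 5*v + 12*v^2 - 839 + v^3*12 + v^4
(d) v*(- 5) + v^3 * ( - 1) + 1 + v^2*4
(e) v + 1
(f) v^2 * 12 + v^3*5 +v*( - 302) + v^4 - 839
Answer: a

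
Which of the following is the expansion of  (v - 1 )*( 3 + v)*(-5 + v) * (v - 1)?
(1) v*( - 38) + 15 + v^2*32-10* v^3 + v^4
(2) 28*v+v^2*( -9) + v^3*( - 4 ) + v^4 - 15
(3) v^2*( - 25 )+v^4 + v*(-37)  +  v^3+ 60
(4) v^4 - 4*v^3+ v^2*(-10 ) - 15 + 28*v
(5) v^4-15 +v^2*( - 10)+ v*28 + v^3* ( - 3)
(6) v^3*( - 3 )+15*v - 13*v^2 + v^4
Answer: 4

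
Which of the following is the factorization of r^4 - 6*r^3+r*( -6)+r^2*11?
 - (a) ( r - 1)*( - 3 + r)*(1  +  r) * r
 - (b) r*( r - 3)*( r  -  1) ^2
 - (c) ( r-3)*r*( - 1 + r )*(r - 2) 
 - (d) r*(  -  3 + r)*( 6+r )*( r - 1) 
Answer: c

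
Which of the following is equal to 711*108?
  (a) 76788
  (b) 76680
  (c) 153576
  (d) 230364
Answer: a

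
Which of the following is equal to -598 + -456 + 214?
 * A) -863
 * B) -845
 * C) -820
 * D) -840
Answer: D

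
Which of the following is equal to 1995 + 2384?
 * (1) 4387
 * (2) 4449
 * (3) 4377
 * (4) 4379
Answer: 4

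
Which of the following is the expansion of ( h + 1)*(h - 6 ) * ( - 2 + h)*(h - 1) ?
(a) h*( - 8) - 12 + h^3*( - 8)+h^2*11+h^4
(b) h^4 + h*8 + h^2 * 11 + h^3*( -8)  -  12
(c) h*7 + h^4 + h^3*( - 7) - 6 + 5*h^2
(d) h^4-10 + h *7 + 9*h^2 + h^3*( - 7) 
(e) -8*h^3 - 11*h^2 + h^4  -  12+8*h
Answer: b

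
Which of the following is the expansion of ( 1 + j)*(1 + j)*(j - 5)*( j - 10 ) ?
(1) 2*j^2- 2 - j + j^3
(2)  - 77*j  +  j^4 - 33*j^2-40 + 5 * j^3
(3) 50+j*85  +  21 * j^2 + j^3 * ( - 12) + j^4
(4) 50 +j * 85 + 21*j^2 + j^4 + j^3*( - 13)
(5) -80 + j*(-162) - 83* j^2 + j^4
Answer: 4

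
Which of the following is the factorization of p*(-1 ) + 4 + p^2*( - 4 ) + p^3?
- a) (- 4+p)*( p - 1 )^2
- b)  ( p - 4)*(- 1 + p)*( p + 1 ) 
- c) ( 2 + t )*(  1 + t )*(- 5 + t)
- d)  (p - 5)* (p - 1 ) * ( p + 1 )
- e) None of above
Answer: b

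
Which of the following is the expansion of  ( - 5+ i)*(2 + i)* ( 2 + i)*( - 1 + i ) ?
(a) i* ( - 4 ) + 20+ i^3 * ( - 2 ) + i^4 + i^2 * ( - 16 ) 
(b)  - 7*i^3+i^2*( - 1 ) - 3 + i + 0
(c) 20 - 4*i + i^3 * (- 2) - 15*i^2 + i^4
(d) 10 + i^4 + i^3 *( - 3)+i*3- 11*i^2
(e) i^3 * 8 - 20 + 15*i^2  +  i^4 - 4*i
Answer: c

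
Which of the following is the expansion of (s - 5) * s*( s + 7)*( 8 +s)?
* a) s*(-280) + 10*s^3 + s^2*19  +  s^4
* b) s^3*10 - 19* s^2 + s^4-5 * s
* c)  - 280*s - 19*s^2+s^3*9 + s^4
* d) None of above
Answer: d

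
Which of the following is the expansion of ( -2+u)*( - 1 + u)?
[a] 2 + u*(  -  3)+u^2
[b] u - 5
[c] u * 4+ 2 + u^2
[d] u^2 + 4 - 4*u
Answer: a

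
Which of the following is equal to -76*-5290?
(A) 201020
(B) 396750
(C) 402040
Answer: C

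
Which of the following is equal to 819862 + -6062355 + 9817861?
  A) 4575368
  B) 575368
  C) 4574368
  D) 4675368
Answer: A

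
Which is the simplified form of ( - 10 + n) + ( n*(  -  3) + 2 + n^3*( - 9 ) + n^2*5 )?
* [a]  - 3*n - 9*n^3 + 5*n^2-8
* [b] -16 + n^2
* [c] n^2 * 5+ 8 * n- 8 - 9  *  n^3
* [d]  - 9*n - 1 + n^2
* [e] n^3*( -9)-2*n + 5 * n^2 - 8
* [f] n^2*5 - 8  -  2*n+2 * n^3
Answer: e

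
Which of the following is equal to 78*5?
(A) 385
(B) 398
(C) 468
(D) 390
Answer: D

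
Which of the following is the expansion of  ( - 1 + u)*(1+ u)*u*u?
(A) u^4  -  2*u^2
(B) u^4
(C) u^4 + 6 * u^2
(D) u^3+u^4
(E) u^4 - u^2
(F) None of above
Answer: E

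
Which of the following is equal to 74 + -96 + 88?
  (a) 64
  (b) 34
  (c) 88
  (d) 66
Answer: d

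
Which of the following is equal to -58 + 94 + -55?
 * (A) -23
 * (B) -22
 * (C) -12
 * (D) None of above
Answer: D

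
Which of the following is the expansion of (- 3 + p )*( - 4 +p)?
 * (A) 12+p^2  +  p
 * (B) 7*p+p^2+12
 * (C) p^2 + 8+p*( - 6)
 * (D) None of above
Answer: D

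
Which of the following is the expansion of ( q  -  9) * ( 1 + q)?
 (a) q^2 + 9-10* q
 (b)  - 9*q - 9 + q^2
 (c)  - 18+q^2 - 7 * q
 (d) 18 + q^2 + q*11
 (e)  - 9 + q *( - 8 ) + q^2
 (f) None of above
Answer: e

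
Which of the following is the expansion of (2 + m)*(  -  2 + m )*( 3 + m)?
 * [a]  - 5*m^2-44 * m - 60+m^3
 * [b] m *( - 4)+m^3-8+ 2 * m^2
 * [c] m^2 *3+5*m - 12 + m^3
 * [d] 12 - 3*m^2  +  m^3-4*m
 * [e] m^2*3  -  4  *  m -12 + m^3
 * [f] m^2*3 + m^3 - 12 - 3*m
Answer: e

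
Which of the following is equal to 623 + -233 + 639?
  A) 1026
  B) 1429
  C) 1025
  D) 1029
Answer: D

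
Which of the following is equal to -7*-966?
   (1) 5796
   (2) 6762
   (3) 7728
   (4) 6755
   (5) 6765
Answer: 2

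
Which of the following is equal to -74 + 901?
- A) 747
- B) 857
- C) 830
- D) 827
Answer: D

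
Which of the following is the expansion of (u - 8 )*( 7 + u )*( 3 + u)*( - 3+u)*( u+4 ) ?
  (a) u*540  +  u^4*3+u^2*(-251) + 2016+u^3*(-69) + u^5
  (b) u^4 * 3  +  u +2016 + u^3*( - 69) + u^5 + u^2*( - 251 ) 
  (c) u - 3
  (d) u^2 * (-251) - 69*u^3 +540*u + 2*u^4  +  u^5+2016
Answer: a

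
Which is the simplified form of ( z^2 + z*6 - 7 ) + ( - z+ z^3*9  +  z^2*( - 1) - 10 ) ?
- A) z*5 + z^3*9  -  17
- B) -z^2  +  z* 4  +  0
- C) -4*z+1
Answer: A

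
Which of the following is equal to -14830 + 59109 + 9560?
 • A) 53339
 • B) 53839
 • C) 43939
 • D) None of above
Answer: B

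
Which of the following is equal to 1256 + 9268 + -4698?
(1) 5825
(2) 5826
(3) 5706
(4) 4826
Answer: 2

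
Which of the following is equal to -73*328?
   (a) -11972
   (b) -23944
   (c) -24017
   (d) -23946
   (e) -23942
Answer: b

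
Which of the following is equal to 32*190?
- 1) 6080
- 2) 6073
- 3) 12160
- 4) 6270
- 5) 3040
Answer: 1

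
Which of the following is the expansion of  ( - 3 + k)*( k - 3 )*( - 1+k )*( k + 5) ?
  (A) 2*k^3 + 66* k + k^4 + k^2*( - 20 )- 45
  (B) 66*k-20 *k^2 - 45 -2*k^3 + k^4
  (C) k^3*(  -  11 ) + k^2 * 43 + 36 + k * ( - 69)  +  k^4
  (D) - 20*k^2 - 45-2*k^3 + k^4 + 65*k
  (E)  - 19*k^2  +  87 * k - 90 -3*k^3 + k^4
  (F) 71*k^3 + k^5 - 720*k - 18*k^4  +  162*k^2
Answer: B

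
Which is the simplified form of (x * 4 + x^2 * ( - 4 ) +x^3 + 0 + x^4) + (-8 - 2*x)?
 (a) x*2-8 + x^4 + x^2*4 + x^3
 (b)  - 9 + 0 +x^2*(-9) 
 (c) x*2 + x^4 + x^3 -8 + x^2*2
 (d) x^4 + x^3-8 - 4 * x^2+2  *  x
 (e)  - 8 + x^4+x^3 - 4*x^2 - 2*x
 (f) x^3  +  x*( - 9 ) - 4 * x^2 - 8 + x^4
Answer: d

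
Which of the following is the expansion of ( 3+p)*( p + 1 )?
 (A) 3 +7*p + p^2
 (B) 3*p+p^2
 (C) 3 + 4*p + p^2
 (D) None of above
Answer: C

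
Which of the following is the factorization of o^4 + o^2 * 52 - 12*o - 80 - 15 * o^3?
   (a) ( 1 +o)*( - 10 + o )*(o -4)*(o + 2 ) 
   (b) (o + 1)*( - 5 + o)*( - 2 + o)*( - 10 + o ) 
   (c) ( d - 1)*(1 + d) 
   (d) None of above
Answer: d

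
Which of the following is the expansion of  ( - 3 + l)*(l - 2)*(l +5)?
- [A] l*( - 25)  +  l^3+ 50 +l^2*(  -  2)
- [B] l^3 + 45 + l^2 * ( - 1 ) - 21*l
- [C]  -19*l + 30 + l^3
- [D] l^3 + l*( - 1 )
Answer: C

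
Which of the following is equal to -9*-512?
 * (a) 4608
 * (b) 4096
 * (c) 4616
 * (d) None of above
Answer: a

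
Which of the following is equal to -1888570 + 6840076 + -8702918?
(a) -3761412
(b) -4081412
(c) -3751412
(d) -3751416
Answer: c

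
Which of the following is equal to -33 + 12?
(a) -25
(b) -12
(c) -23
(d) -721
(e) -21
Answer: e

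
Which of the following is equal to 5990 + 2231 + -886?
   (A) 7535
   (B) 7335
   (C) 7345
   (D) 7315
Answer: B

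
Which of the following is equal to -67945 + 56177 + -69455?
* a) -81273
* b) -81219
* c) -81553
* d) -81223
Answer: d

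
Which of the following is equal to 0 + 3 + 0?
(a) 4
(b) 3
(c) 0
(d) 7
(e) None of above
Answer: b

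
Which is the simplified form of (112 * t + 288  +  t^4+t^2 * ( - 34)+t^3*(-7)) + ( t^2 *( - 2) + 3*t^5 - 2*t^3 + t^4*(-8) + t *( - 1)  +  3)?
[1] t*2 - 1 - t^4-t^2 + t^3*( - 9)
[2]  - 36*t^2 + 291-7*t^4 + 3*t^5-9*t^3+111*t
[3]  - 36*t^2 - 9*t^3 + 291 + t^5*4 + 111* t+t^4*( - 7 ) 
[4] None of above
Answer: 2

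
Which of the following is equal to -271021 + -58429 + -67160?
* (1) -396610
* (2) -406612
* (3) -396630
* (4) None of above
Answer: 1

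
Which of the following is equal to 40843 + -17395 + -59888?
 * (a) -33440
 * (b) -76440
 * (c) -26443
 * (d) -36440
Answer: d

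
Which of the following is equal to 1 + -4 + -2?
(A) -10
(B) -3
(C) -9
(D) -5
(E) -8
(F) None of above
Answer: D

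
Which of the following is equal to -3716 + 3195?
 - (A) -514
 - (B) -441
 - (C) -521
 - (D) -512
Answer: C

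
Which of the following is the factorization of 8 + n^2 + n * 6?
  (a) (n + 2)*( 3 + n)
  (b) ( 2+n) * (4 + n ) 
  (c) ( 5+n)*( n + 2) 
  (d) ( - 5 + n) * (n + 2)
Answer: b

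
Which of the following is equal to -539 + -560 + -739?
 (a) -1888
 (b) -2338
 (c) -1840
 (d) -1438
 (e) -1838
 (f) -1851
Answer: e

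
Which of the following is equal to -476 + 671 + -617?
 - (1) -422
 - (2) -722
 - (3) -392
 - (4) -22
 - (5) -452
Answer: 1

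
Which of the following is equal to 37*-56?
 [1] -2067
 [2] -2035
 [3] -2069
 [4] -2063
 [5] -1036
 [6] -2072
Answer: 6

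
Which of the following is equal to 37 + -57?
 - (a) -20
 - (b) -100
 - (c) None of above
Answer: a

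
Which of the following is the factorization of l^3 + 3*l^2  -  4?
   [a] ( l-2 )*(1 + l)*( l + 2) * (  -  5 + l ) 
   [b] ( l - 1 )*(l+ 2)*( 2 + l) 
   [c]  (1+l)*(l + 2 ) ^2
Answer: b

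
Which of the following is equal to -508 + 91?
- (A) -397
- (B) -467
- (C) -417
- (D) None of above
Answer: C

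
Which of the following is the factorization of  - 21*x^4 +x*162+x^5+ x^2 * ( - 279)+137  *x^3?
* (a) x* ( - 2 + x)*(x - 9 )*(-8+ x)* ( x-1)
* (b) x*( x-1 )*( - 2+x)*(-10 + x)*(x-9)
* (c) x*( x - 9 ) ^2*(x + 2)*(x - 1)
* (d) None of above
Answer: d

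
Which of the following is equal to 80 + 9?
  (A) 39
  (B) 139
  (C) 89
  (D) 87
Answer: C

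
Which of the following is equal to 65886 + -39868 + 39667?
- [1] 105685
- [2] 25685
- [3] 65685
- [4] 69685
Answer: 3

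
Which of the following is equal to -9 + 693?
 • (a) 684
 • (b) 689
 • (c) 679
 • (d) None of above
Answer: a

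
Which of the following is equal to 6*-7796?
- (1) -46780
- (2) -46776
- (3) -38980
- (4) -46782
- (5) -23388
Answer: 2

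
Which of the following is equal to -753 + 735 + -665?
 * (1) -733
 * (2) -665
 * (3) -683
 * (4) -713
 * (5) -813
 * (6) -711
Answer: 3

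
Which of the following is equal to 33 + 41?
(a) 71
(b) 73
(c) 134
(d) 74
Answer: d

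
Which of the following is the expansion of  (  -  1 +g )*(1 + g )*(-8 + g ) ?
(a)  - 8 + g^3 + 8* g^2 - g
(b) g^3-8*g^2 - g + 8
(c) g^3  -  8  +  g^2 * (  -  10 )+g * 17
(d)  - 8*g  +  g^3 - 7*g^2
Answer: b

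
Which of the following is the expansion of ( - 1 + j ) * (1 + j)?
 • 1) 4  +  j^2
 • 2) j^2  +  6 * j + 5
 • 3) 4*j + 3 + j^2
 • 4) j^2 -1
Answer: 4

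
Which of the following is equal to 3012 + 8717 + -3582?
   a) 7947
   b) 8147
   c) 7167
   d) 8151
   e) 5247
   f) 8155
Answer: b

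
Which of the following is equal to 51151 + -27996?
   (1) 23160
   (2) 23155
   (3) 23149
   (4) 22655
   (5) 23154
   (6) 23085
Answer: 2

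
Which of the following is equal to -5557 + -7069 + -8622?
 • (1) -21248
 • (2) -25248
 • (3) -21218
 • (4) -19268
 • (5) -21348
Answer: 1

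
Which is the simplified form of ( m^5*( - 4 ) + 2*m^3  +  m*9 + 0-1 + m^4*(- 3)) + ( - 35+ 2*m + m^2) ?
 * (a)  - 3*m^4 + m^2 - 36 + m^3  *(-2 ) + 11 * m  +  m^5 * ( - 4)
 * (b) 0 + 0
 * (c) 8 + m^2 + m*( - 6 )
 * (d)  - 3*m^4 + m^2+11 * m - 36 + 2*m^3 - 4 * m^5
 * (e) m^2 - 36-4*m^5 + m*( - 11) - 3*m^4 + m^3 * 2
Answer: d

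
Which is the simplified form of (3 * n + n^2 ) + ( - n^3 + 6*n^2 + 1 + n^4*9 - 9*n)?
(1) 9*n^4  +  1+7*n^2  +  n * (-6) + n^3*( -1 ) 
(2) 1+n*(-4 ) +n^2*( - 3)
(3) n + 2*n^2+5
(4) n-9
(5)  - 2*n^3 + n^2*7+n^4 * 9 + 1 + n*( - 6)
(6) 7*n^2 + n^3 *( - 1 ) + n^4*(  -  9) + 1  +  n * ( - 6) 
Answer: 1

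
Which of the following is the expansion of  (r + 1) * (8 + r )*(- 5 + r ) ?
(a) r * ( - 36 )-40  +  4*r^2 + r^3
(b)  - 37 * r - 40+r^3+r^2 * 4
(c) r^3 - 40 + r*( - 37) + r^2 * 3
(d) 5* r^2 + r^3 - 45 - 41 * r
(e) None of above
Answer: b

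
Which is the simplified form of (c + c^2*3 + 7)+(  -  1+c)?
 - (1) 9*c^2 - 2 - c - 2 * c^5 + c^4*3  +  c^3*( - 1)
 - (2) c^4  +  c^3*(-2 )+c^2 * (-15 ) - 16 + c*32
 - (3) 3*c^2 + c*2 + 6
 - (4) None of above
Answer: 3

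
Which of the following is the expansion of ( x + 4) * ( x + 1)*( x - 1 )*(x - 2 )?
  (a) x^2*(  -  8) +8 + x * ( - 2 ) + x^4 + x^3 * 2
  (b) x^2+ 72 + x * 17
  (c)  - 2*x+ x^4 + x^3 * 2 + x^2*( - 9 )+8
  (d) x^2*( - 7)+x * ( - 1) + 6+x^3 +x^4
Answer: c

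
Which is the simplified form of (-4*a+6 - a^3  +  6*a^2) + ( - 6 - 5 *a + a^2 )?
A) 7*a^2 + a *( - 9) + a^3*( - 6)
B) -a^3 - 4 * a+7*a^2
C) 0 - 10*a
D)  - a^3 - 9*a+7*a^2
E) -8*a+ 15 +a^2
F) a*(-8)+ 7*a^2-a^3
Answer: D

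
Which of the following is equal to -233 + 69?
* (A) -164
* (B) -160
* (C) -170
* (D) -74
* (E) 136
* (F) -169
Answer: A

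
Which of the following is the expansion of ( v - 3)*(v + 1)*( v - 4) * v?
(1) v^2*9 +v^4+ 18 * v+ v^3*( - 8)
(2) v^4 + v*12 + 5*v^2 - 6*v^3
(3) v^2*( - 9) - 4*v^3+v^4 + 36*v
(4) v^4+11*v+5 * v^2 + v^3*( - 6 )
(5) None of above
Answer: 2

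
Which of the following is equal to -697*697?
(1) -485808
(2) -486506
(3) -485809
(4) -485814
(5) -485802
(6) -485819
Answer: 3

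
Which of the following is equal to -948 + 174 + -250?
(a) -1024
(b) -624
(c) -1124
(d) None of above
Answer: a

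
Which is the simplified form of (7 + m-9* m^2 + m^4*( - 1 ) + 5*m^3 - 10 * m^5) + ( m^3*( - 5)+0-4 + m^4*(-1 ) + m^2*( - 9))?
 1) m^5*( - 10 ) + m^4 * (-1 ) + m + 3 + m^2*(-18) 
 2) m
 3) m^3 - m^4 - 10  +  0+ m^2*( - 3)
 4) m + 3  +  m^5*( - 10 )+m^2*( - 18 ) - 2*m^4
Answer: 4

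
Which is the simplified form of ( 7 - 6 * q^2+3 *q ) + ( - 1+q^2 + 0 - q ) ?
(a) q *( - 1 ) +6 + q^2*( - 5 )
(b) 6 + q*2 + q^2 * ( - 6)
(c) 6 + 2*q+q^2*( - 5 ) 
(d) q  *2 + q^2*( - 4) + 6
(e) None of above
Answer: c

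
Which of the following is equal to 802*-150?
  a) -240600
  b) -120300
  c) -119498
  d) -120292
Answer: b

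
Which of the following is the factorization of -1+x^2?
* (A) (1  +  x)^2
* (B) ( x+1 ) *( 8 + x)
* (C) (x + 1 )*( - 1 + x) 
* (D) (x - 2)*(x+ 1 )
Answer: C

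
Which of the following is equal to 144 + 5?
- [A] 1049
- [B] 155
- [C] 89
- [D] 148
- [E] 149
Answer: E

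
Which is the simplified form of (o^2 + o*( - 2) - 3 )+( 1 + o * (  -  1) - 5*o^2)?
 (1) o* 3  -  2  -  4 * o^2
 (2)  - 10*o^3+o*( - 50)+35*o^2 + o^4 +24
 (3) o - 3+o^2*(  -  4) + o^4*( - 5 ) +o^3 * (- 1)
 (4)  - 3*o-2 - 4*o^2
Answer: 4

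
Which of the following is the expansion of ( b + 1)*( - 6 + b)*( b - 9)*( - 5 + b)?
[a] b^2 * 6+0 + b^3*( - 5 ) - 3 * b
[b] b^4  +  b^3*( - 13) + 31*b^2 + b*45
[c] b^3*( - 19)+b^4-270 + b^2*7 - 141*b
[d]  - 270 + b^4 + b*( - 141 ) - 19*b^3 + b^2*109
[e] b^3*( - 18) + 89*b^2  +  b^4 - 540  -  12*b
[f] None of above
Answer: d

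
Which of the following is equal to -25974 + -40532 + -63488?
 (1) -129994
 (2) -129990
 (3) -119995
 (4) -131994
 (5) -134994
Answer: 1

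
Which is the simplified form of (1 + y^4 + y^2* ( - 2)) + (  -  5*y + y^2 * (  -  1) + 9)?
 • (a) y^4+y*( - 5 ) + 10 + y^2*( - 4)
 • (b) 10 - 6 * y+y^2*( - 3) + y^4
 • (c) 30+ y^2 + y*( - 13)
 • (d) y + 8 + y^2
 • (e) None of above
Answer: e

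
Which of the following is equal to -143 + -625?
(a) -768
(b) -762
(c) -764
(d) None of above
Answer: a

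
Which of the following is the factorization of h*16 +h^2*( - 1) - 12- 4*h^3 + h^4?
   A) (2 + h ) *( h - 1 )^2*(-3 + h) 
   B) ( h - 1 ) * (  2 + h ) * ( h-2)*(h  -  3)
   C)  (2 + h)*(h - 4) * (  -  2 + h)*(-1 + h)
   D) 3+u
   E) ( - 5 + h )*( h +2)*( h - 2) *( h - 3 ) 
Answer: B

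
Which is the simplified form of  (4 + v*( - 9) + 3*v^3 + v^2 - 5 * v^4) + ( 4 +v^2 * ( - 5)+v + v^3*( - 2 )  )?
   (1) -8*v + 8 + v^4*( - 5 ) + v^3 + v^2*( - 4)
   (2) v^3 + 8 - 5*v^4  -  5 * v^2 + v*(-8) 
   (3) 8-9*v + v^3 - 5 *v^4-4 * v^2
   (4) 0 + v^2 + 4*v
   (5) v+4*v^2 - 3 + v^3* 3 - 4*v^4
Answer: 1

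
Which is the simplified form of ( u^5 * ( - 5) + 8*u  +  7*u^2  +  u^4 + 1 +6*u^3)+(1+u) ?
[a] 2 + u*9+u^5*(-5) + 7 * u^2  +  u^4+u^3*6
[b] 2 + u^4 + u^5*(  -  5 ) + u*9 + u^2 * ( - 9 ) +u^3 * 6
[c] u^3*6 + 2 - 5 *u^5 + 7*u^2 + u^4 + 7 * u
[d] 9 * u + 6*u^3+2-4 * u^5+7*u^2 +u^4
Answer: a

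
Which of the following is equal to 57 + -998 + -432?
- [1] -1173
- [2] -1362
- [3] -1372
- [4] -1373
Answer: 4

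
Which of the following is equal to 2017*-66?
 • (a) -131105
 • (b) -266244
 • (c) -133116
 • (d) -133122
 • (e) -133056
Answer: d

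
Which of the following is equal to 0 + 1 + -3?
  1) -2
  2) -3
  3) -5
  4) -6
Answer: 1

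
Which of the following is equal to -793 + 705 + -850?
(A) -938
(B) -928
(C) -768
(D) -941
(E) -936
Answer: A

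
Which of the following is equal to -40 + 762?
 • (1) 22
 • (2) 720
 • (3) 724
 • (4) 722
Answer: 4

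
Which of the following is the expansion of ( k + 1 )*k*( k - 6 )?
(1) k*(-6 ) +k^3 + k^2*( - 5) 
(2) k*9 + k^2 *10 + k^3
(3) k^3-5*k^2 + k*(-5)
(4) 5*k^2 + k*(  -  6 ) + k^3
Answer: 1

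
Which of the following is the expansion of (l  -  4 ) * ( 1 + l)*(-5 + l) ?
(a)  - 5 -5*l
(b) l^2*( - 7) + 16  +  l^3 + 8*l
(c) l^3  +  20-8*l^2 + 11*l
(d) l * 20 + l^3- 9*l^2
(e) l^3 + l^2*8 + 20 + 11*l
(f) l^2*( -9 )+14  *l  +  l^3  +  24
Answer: c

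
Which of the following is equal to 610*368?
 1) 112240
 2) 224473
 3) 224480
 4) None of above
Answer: 3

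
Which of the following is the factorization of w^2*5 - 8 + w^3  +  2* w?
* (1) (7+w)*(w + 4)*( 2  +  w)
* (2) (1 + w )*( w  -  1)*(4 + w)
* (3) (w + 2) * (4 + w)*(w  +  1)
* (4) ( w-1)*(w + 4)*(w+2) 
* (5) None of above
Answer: 4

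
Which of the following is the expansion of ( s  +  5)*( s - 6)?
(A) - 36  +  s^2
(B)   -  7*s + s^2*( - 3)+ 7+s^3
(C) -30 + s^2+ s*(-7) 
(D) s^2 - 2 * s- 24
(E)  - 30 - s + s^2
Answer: E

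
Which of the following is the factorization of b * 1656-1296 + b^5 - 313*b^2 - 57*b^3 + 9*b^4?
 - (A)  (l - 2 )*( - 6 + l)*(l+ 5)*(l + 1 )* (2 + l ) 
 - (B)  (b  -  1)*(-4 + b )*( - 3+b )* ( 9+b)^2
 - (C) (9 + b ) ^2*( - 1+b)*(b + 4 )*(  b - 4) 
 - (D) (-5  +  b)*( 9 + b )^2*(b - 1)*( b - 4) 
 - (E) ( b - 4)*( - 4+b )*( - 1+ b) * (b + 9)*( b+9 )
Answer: E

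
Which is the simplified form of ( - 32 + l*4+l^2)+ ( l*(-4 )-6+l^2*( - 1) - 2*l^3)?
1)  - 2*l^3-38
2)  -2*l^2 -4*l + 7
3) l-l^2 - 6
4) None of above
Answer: 1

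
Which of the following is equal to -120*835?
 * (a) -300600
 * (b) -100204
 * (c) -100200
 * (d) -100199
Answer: c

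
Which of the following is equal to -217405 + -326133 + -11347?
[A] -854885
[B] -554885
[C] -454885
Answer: B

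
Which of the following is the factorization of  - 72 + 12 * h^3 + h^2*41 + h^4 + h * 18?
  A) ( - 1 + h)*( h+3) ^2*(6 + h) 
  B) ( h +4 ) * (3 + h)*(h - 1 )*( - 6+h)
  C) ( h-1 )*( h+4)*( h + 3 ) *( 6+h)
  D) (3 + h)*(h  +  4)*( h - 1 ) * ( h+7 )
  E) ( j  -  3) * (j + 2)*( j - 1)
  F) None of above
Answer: C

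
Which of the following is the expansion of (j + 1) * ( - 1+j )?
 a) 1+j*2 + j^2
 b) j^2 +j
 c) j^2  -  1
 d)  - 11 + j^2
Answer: c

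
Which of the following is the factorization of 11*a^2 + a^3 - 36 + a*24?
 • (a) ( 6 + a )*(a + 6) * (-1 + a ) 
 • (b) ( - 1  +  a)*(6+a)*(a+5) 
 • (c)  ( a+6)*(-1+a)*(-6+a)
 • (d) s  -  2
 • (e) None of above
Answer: a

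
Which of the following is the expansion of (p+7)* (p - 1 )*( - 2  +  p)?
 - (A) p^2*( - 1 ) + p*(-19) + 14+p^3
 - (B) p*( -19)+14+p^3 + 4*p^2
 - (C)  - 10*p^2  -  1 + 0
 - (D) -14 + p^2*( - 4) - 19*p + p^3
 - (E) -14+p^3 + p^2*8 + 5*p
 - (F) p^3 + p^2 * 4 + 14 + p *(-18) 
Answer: B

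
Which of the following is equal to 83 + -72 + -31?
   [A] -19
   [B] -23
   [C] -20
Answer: C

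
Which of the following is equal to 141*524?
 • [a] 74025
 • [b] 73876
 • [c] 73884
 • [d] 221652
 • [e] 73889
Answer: c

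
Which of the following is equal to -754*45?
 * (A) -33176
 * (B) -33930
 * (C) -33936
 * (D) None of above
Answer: B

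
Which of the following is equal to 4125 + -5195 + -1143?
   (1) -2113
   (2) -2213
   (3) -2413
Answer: 2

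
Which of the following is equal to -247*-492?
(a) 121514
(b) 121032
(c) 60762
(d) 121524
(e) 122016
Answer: d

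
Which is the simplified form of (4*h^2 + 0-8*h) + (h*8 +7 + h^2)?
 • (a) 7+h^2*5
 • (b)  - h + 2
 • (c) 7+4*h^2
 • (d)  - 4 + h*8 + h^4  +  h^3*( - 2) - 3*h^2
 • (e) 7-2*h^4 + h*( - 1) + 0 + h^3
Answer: a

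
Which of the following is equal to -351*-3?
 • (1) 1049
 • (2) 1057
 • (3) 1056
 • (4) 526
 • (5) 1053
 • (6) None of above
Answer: 5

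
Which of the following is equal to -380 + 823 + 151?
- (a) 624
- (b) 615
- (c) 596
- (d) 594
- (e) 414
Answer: d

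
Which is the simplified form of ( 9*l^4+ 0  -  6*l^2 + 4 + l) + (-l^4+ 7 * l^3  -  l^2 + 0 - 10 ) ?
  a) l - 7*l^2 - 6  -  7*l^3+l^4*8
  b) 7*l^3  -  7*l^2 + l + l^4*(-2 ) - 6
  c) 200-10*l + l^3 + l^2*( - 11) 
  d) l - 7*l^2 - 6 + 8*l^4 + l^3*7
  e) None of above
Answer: d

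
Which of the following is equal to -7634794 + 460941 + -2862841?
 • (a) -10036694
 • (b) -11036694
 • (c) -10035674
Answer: a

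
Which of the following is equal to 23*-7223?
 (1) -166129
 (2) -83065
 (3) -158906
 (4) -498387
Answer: 1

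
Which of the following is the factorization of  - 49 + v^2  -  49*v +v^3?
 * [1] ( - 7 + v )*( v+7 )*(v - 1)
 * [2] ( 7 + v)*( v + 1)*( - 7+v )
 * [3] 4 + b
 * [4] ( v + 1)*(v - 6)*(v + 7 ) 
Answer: 2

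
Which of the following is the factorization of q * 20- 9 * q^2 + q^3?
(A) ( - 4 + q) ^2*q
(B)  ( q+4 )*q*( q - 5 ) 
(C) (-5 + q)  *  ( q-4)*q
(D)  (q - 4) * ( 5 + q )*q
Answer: C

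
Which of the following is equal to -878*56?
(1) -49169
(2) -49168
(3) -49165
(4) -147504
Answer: 2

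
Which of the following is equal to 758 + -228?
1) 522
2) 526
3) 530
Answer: 3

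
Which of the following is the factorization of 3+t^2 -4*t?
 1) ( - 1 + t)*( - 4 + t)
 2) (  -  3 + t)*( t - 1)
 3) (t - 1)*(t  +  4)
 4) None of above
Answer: 2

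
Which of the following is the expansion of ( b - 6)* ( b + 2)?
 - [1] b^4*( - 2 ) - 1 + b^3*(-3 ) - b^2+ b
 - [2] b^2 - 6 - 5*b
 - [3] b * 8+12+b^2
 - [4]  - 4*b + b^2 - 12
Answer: 4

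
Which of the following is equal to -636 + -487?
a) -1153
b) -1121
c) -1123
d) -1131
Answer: c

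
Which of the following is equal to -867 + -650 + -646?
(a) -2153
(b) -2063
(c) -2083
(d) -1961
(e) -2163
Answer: e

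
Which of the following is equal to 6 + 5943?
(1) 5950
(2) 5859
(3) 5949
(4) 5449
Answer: 3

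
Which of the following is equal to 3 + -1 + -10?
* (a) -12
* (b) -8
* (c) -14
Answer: b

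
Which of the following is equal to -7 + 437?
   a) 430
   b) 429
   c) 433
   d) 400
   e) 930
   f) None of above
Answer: a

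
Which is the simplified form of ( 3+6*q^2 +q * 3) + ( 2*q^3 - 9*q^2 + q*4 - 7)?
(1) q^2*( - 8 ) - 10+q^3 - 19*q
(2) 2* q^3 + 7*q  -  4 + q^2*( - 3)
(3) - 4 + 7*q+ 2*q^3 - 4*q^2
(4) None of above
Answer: 2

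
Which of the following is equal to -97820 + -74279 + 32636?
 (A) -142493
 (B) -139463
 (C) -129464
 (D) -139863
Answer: B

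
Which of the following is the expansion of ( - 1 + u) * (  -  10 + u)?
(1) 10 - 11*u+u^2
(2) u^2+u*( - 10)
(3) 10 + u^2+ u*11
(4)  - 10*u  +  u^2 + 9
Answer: 1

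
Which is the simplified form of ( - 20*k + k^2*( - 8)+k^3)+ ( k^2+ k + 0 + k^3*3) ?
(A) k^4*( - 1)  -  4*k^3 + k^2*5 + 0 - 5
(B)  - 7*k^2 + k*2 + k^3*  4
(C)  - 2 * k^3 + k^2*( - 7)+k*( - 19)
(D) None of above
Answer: D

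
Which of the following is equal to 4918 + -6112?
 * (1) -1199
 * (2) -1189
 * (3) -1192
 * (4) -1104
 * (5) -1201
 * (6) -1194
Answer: 6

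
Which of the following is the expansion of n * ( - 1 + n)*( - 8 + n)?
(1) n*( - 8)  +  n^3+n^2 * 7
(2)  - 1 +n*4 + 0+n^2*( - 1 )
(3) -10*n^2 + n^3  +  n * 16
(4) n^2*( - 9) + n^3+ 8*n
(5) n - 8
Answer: 4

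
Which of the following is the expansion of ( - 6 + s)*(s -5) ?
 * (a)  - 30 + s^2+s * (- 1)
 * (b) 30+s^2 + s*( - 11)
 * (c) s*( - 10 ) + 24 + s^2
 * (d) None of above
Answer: b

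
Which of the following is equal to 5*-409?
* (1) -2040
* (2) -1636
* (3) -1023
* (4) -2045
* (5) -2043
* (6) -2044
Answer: 4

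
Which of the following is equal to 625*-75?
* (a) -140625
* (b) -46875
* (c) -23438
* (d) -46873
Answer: b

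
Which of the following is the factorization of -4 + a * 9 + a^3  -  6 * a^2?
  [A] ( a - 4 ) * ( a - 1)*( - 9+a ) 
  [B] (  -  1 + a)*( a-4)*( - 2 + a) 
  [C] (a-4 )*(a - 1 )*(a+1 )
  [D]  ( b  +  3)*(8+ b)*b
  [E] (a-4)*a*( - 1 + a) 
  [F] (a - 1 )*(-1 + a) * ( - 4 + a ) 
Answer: F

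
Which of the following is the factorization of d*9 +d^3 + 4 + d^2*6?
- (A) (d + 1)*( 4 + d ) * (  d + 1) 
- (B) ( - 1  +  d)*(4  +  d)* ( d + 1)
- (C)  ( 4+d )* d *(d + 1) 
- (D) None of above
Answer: A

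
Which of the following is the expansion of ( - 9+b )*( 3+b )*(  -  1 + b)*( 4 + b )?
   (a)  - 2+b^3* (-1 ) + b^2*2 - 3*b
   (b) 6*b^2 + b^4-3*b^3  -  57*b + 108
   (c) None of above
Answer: c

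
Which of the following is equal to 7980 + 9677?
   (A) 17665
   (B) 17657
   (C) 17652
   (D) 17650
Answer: B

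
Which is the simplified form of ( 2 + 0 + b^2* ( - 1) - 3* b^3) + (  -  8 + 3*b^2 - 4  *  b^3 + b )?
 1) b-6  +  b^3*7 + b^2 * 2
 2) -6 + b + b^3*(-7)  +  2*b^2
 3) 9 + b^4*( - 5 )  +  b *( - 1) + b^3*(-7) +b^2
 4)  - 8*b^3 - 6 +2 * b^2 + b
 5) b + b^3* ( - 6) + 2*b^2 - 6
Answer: 2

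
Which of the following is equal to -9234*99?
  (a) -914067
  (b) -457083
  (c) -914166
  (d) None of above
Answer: c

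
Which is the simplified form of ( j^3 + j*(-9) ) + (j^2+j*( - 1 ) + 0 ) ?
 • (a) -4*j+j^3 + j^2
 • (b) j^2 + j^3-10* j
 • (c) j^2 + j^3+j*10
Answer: b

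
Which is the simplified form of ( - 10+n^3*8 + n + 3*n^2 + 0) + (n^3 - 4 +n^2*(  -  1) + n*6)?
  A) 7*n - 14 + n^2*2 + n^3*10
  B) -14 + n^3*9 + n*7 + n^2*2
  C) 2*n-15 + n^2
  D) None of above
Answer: B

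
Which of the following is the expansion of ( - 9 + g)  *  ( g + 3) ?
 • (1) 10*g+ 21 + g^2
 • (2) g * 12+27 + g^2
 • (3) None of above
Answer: 3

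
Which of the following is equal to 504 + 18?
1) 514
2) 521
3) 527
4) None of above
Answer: 4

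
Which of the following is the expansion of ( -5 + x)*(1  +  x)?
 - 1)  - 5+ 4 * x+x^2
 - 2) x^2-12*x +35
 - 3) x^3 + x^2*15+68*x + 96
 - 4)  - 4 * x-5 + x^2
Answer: 4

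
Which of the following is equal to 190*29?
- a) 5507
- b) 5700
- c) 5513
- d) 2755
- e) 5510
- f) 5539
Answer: e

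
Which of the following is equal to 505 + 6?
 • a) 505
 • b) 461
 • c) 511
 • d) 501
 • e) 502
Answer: c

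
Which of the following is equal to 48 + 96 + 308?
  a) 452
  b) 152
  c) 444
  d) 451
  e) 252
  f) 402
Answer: a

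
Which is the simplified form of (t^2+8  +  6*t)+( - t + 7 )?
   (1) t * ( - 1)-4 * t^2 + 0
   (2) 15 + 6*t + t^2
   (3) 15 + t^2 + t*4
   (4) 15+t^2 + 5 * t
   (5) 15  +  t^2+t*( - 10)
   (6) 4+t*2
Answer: 4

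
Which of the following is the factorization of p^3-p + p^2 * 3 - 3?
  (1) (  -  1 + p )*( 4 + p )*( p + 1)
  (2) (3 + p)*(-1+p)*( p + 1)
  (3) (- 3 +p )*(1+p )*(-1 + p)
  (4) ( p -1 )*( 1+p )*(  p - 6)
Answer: 2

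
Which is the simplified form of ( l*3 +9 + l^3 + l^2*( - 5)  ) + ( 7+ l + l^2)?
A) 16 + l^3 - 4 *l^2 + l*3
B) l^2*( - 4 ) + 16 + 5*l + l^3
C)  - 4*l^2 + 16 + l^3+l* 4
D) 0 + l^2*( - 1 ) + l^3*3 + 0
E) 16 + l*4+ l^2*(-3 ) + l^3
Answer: C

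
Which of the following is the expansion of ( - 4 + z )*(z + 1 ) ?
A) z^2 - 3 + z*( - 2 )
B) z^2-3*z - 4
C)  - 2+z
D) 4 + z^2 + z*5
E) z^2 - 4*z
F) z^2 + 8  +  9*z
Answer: B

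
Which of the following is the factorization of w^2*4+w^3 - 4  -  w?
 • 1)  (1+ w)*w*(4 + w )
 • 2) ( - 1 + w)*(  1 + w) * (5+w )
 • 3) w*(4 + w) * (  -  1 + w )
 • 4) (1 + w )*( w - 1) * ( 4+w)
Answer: 4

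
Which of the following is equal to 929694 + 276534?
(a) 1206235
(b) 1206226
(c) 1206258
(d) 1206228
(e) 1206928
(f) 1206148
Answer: d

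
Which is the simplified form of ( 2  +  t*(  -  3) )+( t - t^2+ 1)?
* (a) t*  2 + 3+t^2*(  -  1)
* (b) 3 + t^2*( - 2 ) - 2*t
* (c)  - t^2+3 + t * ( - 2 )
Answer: c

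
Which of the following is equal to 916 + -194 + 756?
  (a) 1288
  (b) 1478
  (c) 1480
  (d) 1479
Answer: b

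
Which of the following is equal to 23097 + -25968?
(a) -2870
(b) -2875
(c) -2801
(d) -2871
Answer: d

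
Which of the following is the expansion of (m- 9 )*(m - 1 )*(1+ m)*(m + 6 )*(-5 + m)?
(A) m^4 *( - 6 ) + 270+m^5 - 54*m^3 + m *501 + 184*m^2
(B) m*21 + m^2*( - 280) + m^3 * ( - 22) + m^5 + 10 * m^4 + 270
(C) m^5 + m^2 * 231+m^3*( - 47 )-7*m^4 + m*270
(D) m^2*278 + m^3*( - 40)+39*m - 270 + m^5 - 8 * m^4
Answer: D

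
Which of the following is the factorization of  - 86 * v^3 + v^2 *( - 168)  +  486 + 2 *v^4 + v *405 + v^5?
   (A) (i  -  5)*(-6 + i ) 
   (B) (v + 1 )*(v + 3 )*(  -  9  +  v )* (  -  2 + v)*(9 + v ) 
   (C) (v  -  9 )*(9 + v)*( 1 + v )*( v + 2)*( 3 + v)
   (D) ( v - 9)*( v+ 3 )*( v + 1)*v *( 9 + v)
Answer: B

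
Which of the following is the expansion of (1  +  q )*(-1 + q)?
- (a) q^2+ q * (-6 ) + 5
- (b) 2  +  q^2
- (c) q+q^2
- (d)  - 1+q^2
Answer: d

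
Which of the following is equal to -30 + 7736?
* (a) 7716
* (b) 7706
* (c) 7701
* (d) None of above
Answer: b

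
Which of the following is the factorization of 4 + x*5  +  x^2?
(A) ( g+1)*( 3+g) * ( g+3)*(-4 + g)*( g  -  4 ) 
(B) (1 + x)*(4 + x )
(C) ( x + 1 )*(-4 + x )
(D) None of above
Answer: B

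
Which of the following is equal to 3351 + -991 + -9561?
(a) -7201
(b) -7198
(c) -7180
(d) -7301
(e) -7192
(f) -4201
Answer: a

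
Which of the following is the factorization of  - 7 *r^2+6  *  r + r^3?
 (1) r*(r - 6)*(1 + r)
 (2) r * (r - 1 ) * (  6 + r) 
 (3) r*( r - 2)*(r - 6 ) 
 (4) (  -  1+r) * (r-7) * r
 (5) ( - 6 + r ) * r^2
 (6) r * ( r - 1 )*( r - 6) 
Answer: 6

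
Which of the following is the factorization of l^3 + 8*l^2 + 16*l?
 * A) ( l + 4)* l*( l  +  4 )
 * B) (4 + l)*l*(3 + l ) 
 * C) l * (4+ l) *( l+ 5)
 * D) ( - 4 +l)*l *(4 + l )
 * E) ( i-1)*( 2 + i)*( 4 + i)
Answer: A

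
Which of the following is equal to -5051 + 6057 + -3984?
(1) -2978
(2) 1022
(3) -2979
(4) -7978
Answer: 1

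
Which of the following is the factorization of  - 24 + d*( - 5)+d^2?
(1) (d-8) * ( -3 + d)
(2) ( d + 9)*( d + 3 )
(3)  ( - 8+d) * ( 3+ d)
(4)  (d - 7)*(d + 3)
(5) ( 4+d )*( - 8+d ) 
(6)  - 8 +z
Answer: 3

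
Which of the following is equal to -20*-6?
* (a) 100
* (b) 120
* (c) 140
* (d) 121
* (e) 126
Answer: b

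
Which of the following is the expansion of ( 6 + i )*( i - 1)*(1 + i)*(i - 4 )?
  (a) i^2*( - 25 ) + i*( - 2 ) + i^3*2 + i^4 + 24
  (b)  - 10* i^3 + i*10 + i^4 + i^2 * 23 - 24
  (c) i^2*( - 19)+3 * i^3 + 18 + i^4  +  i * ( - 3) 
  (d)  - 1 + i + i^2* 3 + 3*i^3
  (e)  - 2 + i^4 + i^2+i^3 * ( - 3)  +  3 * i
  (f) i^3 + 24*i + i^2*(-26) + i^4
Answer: a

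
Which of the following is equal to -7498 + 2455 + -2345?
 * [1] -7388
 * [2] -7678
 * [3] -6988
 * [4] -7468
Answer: 1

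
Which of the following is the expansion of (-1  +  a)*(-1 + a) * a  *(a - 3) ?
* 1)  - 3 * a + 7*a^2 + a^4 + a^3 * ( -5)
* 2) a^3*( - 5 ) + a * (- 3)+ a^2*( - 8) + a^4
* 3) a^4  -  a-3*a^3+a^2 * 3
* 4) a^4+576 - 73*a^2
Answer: 1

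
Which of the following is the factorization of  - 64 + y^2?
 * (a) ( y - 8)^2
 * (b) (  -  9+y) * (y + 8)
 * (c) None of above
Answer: c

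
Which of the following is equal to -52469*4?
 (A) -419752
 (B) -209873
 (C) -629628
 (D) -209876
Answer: D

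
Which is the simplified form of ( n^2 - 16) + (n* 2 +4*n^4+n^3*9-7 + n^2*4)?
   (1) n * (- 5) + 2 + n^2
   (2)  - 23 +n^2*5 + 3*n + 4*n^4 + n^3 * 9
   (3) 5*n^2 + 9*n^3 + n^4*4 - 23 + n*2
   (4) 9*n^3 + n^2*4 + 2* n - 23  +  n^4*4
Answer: 3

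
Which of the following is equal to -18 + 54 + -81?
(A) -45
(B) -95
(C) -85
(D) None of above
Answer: A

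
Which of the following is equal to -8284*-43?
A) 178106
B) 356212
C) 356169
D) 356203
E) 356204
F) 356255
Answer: B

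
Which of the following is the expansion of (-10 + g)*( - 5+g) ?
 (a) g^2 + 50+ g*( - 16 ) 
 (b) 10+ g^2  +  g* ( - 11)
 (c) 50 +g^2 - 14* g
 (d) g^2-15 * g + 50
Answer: d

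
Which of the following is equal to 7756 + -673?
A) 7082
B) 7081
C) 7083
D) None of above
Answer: C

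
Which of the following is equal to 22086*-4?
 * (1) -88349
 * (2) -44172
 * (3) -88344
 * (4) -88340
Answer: 3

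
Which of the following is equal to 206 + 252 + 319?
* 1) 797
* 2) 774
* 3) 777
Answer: 3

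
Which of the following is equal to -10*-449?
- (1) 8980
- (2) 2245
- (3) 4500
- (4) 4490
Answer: 4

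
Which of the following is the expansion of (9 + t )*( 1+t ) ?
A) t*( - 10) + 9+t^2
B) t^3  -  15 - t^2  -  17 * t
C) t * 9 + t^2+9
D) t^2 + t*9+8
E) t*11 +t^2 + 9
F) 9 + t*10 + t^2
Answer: F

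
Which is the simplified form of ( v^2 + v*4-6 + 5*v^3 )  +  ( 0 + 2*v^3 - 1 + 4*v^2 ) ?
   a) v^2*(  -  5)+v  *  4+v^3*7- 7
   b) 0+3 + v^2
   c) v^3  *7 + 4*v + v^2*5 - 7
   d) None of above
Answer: c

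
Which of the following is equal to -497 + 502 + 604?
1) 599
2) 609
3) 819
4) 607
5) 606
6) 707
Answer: 2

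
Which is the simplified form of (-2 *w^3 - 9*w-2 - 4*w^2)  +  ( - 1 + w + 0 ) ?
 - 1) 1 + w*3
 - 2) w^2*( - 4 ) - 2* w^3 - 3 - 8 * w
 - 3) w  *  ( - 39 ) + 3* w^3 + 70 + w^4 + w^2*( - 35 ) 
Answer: 2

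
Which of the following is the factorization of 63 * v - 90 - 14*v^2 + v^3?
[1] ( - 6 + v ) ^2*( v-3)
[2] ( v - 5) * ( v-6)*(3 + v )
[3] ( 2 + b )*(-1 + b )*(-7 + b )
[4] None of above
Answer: 4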